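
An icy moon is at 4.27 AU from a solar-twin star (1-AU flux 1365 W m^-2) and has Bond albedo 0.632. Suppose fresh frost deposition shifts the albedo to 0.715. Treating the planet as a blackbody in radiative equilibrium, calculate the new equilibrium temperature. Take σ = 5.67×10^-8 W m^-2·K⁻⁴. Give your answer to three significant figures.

98.5 K

Irradiance scales as 1/d², so S = 1365 W m^-2 × (1/4.27)² = 74.86 W m^-2.
T₂ = [S(1−α₂)/(4σ)]^(1/4) = [74.86·0.285/(4σ)]^(1/4) = 98.48 K.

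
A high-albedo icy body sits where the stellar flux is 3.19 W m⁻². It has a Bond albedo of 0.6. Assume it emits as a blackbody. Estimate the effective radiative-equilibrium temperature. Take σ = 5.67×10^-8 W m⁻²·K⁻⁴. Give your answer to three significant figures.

48.7 K

Absorbed flux (global mean): S(1−α)/4 = 3.190·0.4/4 = 0.3190 W m⁻².
Balancing against σT⁴: T = (0.3190/5.67×10⁻⁸)^(1/4) = 48.70 K.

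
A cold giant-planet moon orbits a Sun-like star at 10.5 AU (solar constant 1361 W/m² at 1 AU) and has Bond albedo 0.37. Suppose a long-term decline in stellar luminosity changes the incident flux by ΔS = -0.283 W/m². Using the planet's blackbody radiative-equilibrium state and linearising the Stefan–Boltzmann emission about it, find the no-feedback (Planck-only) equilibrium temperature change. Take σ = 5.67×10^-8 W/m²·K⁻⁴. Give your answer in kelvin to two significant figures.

-0.44 K

Flux at the orbit: S = 1361/(10.5)² = 12.34 W/m².
The baseline emission temperature is T_e = 76.52 K.
Only a fraction (1−α) is absorbed and it's spread over 4πR², so ΔF = (1−α)ΔS/4 = -0.04457 W/m².
Linearising σT⁴ gives d(σT⁴)/dT = 4σT_e³ = 0.1016 W/m² per K.
Hence the no-feedback warming is ΔF/(4σT_e³) = -0.439 K.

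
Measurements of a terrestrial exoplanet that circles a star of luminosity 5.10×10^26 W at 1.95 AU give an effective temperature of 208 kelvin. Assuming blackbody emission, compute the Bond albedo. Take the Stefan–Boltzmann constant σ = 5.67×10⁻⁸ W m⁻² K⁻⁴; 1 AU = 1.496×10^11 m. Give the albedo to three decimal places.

d = 1.95 × 1.496×10^11 m = 2.917×10^11 m.
Flux at the orbit: S = L/(4πd²) = 5.10×10^26/(4π·(2.92×10^11)²) = 476.9 W m⁻².
Rearranging the radiative balance, α = 1 − 4σT⁴/S.
4σT⁴ = 4·5.67×10⁻⁸·(208)⁴ = 424.5 W m⁻².
Hence α = 1 − 424.5/476.9 = 0.1098.

0.110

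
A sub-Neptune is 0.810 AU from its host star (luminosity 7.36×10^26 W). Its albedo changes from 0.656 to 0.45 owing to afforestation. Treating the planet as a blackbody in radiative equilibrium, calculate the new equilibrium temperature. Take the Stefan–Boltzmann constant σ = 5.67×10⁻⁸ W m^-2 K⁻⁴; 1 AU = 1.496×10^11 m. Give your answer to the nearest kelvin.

d = 0.810 × 1.496×10^11 m = 1.212×10^11 m.
S = L/(4πd²) = 3989 W m^-2.
T₂ = [S(1−α₂)/(4σ)]^(1/4) = [3989·0.55/(4σ)]^(1/4) = 313.6 K.

314 kelvin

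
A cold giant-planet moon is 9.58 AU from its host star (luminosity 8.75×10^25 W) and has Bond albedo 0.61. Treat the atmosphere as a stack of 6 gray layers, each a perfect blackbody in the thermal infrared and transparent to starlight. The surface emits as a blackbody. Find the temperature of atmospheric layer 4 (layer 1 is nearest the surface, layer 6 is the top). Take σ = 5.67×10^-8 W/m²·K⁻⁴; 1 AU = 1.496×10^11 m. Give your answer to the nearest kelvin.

Orbital distance: d = 9.58 AU = 1.433×10^12 m.
Spreading L over a sphere of radius d: S = 8.75×10^25/(4π·1.43×10^12²) = 3.390 W/m².
The effective emission temperature is T_e = [S(1−α)/(4σ)]^¼ = 49.14 K.
In the N-layer model, layer k (counted from the surface) has T_k = (N+1−k)^(1/4)·T_e.
T_4 = (3)^(1/4)·49.14 = 64.67 K.

65 K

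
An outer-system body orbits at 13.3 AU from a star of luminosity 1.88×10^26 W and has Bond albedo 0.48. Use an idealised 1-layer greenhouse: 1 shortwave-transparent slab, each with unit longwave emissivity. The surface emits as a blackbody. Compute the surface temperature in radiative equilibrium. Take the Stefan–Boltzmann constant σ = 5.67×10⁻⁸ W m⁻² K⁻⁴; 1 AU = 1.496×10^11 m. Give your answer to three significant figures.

64.5 K

Orbital distance: d = 13.3 AU = 1.990×10^12 m.
Spreading L over a sphere of radius d: S = 1.88×10^26/(4π·1.99×10^12²) = 3.779 W m⁻².
OLR = S(1−α)/4 = 0.4913 W m⁻²; the top layer radiates at T_e = 54.25 K.
With N = 1 opaque layers, T_s = (N+1)^(1/4)·T_e = 2^(1/4)·54.25 = 64.52 K.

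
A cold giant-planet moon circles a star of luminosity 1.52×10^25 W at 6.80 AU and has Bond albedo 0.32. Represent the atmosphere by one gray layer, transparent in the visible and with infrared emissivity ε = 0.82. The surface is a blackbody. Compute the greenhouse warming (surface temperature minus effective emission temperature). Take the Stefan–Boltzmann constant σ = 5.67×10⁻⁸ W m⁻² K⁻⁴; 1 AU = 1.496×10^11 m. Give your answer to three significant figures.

d = 6.80 × 1.496×10^11 m = 1.017×10^12 m.
S = L/(4πd²) = 1.169 W m⁻².
Effective emission temperature (TOA balance): σT_e⁴ = S(1−α)/4 = 0.1987 W m⁻² → T_e = 43.27 K.
The surface balance (absorbed SW + ε·downward IR = σT_s⁴) with T_a⁴ = T_s⁴/2 reduces to T_s = T_e·[2/(2−ε)]^¼ = 49.37 K.
T_s − T_e = 49.37 − 43.27 = 6.101 K.

6.10 kelvin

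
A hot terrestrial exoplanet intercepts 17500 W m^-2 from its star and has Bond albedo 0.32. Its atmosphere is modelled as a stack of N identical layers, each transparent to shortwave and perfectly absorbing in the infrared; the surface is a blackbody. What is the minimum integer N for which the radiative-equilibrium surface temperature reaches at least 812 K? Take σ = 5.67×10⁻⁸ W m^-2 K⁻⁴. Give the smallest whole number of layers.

8

OLR = S(1−α)/4 = 2975 W m^-2; the top layer radiates at T_e = 478.6 K.
T_s = (N+1)^(1/4)·T_e ≥ 812 K requires N+1 ≥ (T_s/T_e)⁴ = (812/478.6)⁴ = 8.286.
The minimum whole number is N = 8.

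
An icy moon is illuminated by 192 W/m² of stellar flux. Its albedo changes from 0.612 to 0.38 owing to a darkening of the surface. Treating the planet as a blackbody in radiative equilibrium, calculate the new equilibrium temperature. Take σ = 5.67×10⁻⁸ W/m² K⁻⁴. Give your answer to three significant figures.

T₂ = [S(1−α₂)/(4σ)]^(1/4) = [192.0·0.62/(4σ)]^(1/4) = 151.4 K.

151 K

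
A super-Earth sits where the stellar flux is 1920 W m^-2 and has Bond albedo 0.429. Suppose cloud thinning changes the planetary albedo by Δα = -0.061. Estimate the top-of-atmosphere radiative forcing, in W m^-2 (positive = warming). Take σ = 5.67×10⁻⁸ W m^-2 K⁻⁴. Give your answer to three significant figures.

ΔF = −(S/4)Δα = −(1920/4)×(-0.061) = 29.28 W m^-2.

29.3 W m^-2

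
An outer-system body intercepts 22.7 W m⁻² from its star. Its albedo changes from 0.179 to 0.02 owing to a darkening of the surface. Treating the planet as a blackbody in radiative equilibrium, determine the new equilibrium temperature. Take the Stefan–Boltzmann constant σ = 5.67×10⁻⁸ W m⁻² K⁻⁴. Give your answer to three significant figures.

T₂ = [S(1−α₂)/(4σ)]^(1/4) = [22.70·0.98/(4σ)]^(1/4) = 99.52 K.

99.5 K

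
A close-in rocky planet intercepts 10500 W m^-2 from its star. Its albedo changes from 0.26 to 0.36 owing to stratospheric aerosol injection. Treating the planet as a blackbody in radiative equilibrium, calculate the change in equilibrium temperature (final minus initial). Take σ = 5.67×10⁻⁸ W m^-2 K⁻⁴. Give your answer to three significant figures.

With α = 0.26, T₁ = 430.2 K.
With α = 0.36, T₂ = 414.9 K.
ΔT = T₂ − T₁ = -15.34 K.

-15.3 K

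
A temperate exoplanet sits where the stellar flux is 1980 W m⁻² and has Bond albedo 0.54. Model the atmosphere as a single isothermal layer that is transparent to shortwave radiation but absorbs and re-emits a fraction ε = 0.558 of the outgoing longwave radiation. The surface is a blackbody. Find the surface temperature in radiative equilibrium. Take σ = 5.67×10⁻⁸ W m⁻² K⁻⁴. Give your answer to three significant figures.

Effective emission temperature (TOA balance): σT_e⁴ = S(1−α)/4 = 227.7 W m⁻² → T_e = 251.7 K.
For a single slab of emissivity ε, T_s⁴ = 2T_e⁴/(2−ε); thus T_s = 251.7·(1.387)^(1/4) = 273.2 K.

273 kelvin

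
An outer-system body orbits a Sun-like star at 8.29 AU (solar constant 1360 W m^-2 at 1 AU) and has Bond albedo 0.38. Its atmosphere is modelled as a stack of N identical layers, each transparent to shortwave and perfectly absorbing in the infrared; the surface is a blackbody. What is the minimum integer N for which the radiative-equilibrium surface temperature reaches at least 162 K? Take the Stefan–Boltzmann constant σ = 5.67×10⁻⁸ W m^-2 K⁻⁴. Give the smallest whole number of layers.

Flux at the orbit: S = 1360/(8.29)² = 19.79 W m^-2.
OLR = S(1−α)/4 = 3.067 W m^-2; the top layer radiates at T_e = 85.76 K.
Need (N+1)T_e⁴ ≥ T_s⁴, i.e. N+1 ≥ (162/85.76)⁴ = 12.732.
Rounding up, N = 12.

12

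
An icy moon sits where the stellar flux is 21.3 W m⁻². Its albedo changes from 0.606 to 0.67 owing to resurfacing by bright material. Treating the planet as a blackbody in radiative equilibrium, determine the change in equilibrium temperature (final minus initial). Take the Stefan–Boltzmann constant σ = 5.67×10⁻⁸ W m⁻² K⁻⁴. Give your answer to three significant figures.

-3.38 kelvin

Initial: T₁ = [S(1−0.606)/(4σ)]^(1/4) = 77.99 K.
After:  T₂ = [21.30·0.33/(4σ)]^(1/4) = 74.61 K.
ΔT = T₂ − T₁ = -3.381 K.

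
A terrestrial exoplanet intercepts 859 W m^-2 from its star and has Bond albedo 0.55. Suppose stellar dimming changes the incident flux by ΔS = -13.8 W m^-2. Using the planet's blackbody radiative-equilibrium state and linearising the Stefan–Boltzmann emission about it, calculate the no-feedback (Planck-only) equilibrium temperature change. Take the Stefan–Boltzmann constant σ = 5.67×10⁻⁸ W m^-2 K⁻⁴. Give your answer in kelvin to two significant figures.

-0.82 kelvin

The baseline emission temperature is T_e = 203.2 K.
Only a fraction (1−α) is absorbed and it's spread over 4πR², so ΔF = (1−α)ΔS/4 = -1.552 W m^-2.
Planck response: λ_P = 4σT_e³ = 4·5.67×10⁻⁸·(203.2)³ = 1.902 W m^-2/K.
So ΔT₀ = -1.552/1.902 = -0.816 K.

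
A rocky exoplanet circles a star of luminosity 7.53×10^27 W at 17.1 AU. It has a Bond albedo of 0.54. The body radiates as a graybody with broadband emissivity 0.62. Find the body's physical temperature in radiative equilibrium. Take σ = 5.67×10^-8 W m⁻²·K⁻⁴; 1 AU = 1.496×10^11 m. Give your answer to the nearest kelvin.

d = 17.1 × 1.496×10^11 m = 2.558×10^12 m.
Flux at the orbit: S = L/(4πd²) = 7.53×10^27/(4π·(2.56×10^12)²) = 91.57 W m⁻².
Absorbed flux (global mean): S(1−α)/4 = 91.57·0.46/4 = 10.53 W m⁻².
Equating to εσT⁴ with ε = 0.62: T = (10.53/0.62σ)^(1/4) = 131.6 K.

132 K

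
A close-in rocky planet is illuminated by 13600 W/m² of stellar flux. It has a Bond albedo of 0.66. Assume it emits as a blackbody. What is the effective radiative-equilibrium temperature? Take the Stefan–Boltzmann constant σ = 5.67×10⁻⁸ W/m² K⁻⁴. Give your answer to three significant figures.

378 kelvin

The planet absorbs (1−α)S over its disc πR² and re-emits over 4πR², so the mean absorbed flux is (1−0.66)·13600/4 = 1156 W/m².
Set σT⁴ = 1156 → T = (1156/σ)^(1/4) = 377.9 K.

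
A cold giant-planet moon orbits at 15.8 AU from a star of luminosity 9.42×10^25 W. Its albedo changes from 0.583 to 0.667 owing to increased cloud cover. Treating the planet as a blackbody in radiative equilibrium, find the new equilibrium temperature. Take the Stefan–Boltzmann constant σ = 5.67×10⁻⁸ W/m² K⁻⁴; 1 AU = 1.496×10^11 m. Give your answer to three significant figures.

d = 15.8 × 1.496×10^11 m = 2.364×10^12 m.
Spreading L over a sphere of radius d: S = 9.42×10^25/(4π·2.36×10^12²) = 1.342 W/m².
With the new albedo, S(1−α₂)/4 = 0.1117 W/m², so T₂ = 37.46 K.

37.5 kelvin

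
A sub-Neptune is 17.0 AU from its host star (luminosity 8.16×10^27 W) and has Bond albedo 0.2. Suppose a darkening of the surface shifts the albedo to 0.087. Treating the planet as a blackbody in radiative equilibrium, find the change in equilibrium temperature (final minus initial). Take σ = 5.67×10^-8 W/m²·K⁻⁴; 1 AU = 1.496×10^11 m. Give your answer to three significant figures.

4.61 K

d = 17.0 × 1.496×10^11 m = 2.543×10^12 m.
Spreading L over a sphere of radius d: S = 8.16×10^27/(4π·2.54×10^12²) = 100.4 W/m².
With α = 0.2, T₁ = 137.2 K.
With α = 0.087, T₂ = 141.8 K.
ΔT = T₂ − T₁ = 4.607 K.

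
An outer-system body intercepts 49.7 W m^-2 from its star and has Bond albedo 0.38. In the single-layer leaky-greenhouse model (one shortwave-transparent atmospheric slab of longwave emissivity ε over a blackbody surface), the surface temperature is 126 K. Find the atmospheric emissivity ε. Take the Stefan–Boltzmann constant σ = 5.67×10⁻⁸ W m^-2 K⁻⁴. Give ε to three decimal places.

0.922

First, T_e = [49.70·(1−0.38)/(4σ)]^(1/4) = 108.0 K.
Since (2−ε)/2 = (T_e/T_s)⁴ = 0.5390, ε = 0.9219.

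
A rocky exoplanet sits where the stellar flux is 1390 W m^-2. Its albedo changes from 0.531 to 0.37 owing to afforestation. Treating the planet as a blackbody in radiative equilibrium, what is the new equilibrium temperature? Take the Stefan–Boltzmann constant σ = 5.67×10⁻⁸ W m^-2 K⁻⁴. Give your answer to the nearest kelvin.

With the new albedo, S(1−α₂)/4 = 218.9 W m^-2, so T₂ = 249.3 K.

249 K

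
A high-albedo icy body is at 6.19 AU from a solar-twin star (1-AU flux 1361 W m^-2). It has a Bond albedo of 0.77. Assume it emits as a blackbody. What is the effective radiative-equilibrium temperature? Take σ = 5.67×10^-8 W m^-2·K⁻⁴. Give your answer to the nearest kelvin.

77 K

Flux at the orbit: S = 1361/(6.19)² = 35.52 W m^-2.
Averaging over the sphere, the absorbed flux is S(1−α)/4 = 2.042 W m^-2.
Balancing against σT⁴: T = (2.042/5.67×10⁻⁸)^(1/4) = 77.47 K.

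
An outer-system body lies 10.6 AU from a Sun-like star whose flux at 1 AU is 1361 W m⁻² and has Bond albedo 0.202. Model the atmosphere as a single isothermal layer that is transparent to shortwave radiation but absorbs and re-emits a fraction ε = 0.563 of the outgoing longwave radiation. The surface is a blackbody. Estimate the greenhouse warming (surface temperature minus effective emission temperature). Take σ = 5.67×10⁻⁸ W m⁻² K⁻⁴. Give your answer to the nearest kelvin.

7 kelvin

Flux at the orbit: S = 1361/(10.6)² = 12.11 W m⁻².
Effective emission temperature (TOA balance): σT_e⁴ = S(1−α)/4 = 2.417 W m⁻² → T_e = 80.80 K.
For a single slab of emissivity ε, T_s⁴ = 2T_e⁴/(2−ε); thus T_s = 80.80·(1.392)^(1/4) = 87.76 K.
Greenhouse warming: T_s − T_e = 6.961 K.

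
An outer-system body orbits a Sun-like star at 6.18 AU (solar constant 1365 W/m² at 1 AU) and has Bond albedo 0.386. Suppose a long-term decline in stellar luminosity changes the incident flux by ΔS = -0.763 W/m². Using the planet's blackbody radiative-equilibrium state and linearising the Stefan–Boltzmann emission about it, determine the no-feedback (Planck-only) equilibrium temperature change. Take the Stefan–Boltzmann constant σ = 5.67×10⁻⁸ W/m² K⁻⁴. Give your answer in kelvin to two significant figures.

Irradiance scales as 1/d², so S = 1365 W/m² × (1/6.18)² = 35.74 W/m².
Unperturbed T_e = [35.74·(1−0.386)/(4σ)]^¼ = 99.18 K.
TOA radiative forcing: ΔF = (1−α)ΔS/4 = 0.614·(-0.763)/4 = -0.1171 W/m².
Linearising σT⁴ gives d(σT⁴)/dT = 4σT_e³ = 0.2213 W/m² per K.
ΔT₀ = ΔF/λ_P = -0.1171/0.2213 = -0.529 K.

-0.53 kelvin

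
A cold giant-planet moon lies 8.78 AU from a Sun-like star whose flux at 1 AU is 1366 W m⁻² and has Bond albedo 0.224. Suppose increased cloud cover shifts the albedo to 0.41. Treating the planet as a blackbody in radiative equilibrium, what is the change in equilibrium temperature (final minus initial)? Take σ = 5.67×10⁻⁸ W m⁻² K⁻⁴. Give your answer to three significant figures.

By the inverse-square law, S = 1366/8.78² = 17.72 W m⁻².
Before: T₁ = [17.72·0.776/(4σ)]^(1/4) = 88.24 K.
Final:   T₂ = [S(1−0.41)/(4σ)]^(1/4) = 82.40 K.
ΔT = T₂ − T₁ = -5.843 K.

-5.84 K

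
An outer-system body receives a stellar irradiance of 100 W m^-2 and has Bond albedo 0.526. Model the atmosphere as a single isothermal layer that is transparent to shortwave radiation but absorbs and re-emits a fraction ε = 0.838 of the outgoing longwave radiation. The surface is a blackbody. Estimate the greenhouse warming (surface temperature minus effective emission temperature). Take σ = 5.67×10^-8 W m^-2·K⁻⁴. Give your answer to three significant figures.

17.5 kelvin

Effective emission temperature (TOA balance): σT_e⁴ = S(1−α)/4 = 11.85 W m^-2 → T_e = 120.2 K.
Surface balance with a leaky layer gives σT_s⁴ = σT_e⁴·2/(2−ε), so T_s = T_e·[2/(2−0.838)]^(1/4) = 137.7 K.
Greenhouse warming: T_s − T_e = 17.48 K.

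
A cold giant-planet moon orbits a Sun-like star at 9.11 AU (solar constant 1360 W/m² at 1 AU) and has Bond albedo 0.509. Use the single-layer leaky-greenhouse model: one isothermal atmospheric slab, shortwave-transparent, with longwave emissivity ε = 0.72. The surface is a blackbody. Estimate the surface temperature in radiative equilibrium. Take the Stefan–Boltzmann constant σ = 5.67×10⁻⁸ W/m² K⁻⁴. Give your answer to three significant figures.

86.3 K

By the inverse-square law, S = 1360/9.11² = 16.39 W/m².
Effective emission temperature (TOA balance): σT_e⁴ = S(1−α)/4 = 2.012 W/m² → T_e = 77.18 K.
For a single slab of emissivity ε, T_s⁴ = 2T_e⁴/(2−ε); thus T_s = 77.18·(1.562)^(1/4) = 86.29 K.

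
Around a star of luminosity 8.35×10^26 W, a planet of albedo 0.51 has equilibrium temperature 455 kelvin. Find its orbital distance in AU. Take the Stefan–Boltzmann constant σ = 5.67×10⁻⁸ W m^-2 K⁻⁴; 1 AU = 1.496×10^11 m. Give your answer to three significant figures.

0.387 AU

The flux needed for this T is 4σT⁴/(1−0.51) = 19840 W m^-2.
Then d = [L/(4πS)]^(1/2) = 5.788×10^10 m, i.e. 0.3869 AU.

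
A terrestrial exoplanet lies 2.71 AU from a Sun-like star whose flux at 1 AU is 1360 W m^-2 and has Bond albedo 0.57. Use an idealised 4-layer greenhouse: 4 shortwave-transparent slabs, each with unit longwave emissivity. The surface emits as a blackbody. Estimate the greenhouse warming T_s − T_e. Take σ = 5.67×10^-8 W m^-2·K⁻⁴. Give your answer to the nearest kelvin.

Irradiance scales as 1/d², so S = 1360 W m^-2 × (1/2.71)² = 185.2 W m^-2.
Top-of-atmosphere balance: σT_e⁴ = S(1−α)/4 = 19.91 W m^-2 → T_e = 136.9 K.
Surface: T_s = (5)^¼·T_e = 204.7 K.
Warming: T_s − T_e = 67.81 K.

68 K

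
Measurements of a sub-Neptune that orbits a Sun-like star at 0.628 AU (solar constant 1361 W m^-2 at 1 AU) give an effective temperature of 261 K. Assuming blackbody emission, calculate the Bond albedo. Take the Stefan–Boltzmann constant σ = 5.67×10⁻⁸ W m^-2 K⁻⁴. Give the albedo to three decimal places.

0.695

By the inverse-square law, S = 1361/0.628² = 3451 W m^-2.
Energy balance: S(1−α)/4 = σT⁴, so 1−α = 4σT⁴/S.
σT⁴ = 263.1 W m^-2, so 4σT⁴ = 1052 W m^-2.
Hence α = 1 − 1052/3451 = 0.6950.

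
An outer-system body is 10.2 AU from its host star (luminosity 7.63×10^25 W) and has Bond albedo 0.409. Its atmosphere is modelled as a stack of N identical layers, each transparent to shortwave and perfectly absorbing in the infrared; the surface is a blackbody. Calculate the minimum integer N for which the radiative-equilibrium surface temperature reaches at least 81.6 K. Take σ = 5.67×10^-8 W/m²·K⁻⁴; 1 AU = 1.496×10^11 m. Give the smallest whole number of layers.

6

d = 10.2 × 1.496×10^11 m = 1.526×10^12 m.
S = L/(4πd²) = 2.608 W/m².
OLR = S(1−α)/4 = 0.3853 W/m²; the top layer radiates at T_e = 51.06 K.
Need (N+1)T_e⁴ ≥ T_s⁴, i.e. N+1 ≥ (81.6/51.06)⁴ = 6.525.
So N ≥ 5.525; the smallest integer is N = 6.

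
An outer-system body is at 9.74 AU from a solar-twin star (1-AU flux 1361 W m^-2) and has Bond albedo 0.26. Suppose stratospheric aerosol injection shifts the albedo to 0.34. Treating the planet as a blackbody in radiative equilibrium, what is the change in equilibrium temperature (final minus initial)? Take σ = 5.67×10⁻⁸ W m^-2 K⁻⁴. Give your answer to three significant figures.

-2.33 kelvin

Irradiance scales as 1/d², so S = 1361 W m^-2 × (1/9.74)² = 14.35 W m^-2.
Before: T₁ = [14.35·0.74/(4σ)]^(1/4) = 82.71 K.
Final:   T₂ = [S(1−0.34)/(4σ)]^(1/4) = 80.38 K.
ΔT = T₂ − T₁ = -2.332 K.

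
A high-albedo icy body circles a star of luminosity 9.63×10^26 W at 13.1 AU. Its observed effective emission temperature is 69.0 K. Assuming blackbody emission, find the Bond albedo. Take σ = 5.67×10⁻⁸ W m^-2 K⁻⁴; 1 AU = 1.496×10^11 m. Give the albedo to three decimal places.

0.742

d = 13.1 × 1.496×10^11 m = 1.960×10^12 m.
Spreading L over a sphere of radius d: S = 9.63×10^26/(4π·1.96×10^12²) = 19.95 W m^-2.
From σT⁴ = S(1−α)/4 we invert for α: 1−α = 4σT⁴/S.
4σT⁴ = 4·5.67×10⁻⁸·(69.0)⁴ = 5.141 W m^-2.
Hence α = 1 − 5.141/19.95 = 0.7424.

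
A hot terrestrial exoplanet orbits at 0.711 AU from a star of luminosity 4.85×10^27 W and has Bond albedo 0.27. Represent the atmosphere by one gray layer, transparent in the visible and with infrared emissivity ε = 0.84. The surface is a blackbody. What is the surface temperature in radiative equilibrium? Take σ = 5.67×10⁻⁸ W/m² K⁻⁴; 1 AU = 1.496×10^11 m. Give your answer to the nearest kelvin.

660 K

Orbital distance: d = 0.711 AU = 1.064×10^11 m.
Flux at the orbit: S = L/(4πd²) = 4.85×10^27/(4π·(1.06×10^11)²) = 34110 W/m².
At the top of the atmosphere, σT_e⁴ = S(1−α)/4 = 6226 W/m², giving T_e = 575.6 K.
Surface balance with a leaky layer gives σT_s⁴ = σT_e⁴·2/(2−ε), so T_s = T_e·[2/(2−0.84)]^(1/4) = 659.6 K.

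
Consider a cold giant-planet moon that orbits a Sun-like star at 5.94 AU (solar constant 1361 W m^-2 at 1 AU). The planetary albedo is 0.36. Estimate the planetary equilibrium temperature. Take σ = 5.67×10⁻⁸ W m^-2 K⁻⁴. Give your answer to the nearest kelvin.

102 kelvin

By the inverse-square law, S = 1361/5.94² = 38.57 W m^-2.
The planet absorbs (1−α)S over its disc πR² and re-emits over 4πR², so the mean absorbed flux is (1−0.36)·38.57/4 = 6.172 W m^-2.
Set σT⁴ = 6.172 → T = (6.172/σ)^(1/4) = 102.1 K.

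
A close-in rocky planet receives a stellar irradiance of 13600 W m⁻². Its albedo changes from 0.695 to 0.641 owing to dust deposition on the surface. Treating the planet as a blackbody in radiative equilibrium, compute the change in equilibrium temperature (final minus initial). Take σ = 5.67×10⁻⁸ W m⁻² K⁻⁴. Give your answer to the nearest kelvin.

Before: T₁ = [13600·0.305/(4σ)]^(1/4) = 367.7 K.
After:  T₂ = [13600·0.359/(4σ)]^(1/4) = 383.0 K.
Change: 383.0 − 367.7 = 15.30 K.

15 K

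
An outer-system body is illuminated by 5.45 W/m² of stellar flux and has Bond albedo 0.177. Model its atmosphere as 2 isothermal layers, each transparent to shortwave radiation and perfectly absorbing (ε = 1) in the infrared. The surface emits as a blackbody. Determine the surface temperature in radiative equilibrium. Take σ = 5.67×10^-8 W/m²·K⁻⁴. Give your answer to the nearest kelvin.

OLR = S(1−α)/4 = 1.121 W/m²; the top layer radiates at T_e = 66.69 K.
For an N-layer opaque stack, T_s⁴ = (N+1)T_e⁴, hence T_s = (3)^(1/4)×66.69 K = 87.76 K.

88 K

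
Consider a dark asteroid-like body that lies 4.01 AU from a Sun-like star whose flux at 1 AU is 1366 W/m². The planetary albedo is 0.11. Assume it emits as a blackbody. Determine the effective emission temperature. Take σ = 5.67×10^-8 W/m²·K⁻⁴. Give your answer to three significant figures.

135 kelvin

Flux at the orbit: S = 1366/(4.01)² = 84.95 W/m².
Absorbed flux (global mean): S(1−α)/4 = 84.95·0.89/4 = 18.90 W/m².
Balancing against σT⁴: T = (18.90/5.67×10⁻⁸)^(1/4) = 135.1 K.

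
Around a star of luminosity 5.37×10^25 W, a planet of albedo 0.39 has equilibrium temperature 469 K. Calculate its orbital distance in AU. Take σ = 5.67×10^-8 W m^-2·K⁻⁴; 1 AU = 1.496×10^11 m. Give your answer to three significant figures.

0.103 AU

The flux needed for this T is 4σT⁴/(1−0.39) = 17990 W m^-2.
Then d = [L/(4πS)]^(1/2) = 1.541×10^10 m, i.e. 0.1030 AU.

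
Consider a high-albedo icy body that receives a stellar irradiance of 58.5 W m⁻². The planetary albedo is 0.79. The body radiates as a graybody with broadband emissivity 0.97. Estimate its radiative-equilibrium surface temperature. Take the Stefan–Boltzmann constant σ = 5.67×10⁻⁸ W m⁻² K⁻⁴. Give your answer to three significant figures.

Averaging over the sphere, the absorbed flux is S(1−α)/4 = 3.071 W m⁻².
Equating to εσT⁴ with ε = 0.97: T = (3.071/0.97σ)^(1/4) = 86.45 K.

86.4 K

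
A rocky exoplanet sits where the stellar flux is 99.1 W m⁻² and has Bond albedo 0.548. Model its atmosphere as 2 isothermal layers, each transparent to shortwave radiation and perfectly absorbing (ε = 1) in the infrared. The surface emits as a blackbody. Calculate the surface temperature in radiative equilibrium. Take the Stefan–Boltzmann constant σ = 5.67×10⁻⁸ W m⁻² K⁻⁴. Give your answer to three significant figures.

156 K

Top-of-atmosphere balance: σT_e⁴ = S(1−α)/4 = 11.20 W m⁻² → T_e = 118.5 K.
Layer-by-layer balance gives σT_s⁴ = (N+1)σT_e⁴, so T_s = 3^¼·118.5 = 156.0 K.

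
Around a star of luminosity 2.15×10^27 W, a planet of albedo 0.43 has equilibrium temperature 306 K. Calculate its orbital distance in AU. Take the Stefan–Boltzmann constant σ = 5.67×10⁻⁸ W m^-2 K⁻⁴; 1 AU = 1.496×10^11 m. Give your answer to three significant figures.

Energy balance gives S = 4σT⁴/(1−α) = 3489 W m^-2.
From L = 4πd²S, d = √(2.15×10^27/(4π·3489)) = 2.215×10^11 m = 1.480 AU.

1.48 AU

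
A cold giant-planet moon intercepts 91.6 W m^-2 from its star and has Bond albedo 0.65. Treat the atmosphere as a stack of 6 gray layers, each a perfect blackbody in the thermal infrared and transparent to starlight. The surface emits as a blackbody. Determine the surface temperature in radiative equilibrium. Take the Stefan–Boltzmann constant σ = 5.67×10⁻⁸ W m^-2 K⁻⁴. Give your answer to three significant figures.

177 kelvin

The effective emission temperature is T_e = [S(1−α)/(4σ)]^¼ = 109.0 K.
With N = 6 opaque layers, T_s = (N+1)^(1/4)·T_e = 7^(1/4)·109.0 = 177.4 K.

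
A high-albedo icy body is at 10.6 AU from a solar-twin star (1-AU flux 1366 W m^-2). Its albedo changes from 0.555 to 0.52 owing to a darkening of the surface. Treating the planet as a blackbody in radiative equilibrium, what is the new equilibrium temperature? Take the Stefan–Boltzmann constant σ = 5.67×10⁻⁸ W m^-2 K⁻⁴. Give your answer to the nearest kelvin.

71 kelvin

Irradiance scales as 1/d², so S = 1366 W m^-2 × (1/10.6)² = 12.16 W m^-2.
With the new albedo, S(1−α₂)/4 = 1.459 W m^-2, so T₂ = 71.22 K.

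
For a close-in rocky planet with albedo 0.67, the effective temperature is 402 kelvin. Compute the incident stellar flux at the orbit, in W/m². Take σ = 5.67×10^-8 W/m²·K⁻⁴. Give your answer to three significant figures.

Invert the energy balance for S: S = 4σT⁴/(1−α).
σT⁴ = 5.67×10⁻⁸·(402)⁴ = 1481 W/m².
So S = 4×1481/(1−0.67) = 17950 W/m².

17900 W/m²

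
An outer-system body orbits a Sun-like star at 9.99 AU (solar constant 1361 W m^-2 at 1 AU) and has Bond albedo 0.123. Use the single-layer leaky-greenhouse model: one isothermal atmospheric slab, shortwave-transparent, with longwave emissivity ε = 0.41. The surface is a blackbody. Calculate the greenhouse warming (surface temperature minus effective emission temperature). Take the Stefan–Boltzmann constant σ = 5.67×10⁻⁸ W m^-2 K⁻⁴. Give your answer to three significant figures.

5.03 K

Flux at the orbit: S = 1361/(9.99)² = 13.64 W m^-2.
At the top of the atmosphere, σT_e⁴ = S(1−α)/4 = 2.990 W m^-2, giving T_e = 85.22 K.
For a single slab of emissivity ε, T_s⁴ = 2T_e⁴/(2−ε); thus T_s = 85.22·(1.258)^(1/4) = 90.25 K.
T_s − T_e = 90.25 − 85.22 = 5.030 K.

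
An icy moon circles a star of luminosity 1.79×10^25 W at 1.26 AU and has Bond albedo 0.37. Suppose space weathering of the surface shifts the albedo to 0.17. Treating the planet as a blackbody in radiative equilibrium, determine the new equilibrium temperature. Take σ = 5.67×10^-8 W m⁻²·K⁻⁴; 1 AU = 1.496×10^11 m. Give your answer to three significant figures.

d = 1.26 × 1.496×10^11 m = 1.885×10^11 m.
Spreading L over a sphere of radius d: S = 1.79×10^25/(4π·1.88×10^11²) = 40.09 W m⁻².
New equilibrium: T₂ = [(1−0.17)·40.09/(4σ)]^(1/4) = 110.1 K.

110 K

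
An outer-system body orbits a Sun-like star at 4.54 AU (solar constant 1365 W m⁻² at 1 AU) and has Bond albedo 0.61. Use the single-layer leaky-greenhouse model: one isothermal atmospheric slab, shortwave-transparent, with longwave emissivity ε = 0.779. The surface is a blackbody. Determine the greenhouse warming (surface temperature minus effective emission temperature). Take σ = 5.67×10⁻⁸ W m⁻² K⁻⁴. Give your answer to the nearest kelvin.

By the inverse-square law, S = 1365/4.54² = 66.22 W m⁻².
At the top of the atmosphere, σT_e⁴ = S(1−α)/4 = 6.457 W m⁻², giving T_e = 103.3 K.
The surface balance (absorbed SW + ε·downward IR = σT_s⁴) with T_a⁴ = T_s⁴/2 reduces to T_s = T_e·[2/(2−ε)]^¼ = 116.9 K.
Greenhouse warming: T_s − T_e = 13.56 K.

14 kelvin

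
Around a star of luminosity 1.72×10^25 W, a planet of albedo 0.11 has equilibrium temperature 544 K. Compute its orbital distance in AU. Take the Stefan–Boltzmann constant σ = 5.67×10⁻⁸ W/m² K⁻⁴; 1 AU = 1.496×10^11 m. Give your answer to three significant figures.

0.0523 AU

The flux needed for this T is 4σT⁴/(1−0.11) = 22320 W/m².
S = L/(4πd²) → d = √(L/4πS) = √(1.72×10^25/(4π·22320)) = 7.831×10^9 m = 0.05235 AU.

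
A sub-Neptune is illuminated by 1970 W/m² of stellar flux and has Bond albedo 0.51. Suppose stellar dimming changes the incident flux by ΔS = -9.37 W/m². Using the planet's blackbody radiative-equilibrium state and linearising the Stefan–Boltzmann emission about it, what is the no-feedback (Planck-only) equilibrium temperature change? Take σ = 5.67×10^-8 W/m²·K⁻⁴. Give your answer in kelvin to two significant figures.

-0.30 K

Reference equilibrium: T_e = [S(1−α)/(4σ)]^(1/4) = 255.4 K.
ΔF = Δ[S(1−α)]/4 = (1−0.51)·-9.37/4 = -1.148 W/m².
The Planck feedback parameter is 4σT_e³ = 3.779 W/m²/K.
Hence the no-feedback warming is ΔF/(4σT_e³) = -0.304 K.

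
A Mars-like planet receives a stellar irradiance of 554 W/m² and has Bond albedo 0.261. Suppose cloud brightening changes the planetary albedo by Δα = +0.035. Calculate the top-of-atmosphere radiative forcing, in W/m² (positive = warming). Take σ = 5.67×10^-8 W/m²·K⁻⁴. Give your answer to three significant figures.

-4.85 W/m²

The change in absorbed flux is Δ[S(1−α)/4] = −SΔα/4 = -4.848 W/m².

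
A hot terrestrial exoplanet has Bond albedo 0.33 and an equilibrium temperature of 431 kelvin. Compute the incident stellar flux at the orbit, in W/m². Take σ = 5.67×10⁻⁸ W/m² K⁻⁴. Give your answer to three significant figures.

11700 W/m²

Invert the energy balance for S: S = 4σT⁴/(1−α).
The emitted flux is σT⁴ = 1957 W/m².
So S = 4×1957/(1−0.33) = 11680 W/m².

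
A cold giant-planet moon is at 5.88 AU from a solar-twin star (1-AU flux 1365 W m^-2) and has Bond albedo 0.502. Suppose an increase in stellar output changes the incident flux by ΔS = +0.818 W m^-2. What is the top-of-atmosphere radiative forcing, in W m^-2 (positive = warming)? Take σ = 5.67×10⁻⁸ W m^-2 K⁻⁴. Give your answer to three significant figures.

Flux at the orbit: S = 1365/(5.88)² = 39.48 W m^-2.
TOA radiative forcing: ΔF = (1−α)ΔS/4 = 0.498·(+0.818)/4 = 0.1018 W m^-2.

0.102 W m^-2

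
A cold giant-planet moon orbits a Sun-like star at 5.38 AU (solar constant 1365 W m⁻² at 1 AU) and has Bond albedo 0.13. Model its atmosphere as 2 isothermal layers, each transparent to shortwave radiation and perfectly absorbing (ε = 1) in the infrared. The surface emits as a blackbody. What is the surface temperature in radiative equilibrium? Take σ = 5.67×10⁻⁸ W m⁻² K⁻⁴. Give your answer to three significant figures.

Flux at the orbit: S = 1365/(5.38)² = 47.16 W m⁻².
Top-of-atmosphere balance: σT_e⁴ = S(1−α)/4 = 10.26 W m⁻² → T_e = 116.0 K.
Layer-by-layer balance gives σT_s⁴ = (N+1)σT_e⁴, so T_s = 3^¼·116.0 = 152.6 K.

153 kelvin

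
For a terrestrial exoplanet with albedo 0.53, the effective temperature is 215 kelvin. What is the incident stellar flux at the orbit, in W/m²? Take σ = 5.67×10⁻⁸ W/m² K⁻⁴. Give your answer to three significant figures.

Invert the energy balance for S: S = 4σT⁴/(1−α).
σT⁴ = 5.67×10⁻⁸·(215)⁴ = 121.2 W/m².
So S = 4×121.2/(1−0.53) = 1031 W/m².

1030 W/m²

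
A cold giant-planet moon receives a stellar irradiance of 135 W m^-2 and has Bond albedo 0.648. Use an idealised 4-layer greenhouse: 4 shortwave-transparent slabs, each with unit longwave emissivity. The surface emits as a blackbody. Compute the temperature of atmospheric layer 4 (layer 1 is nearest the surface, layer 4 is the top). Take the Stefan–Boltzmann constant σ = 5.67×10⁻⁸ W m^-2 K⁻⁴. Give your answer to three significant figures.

OLR = S(1−α)/4 = 11.88 W m^-2; the top layer radiates at T_e = 120.3 K.
Each opaque layer satisfies 2T_j⁴ = T_{j−1}⁴ + T_{j+1}⁴, giving T_k⁴ = (N+1−k)T_e⁴.
With k = 4: T_4 = (4+1−4)^¼·120.3 K = 120.3 K.

120 K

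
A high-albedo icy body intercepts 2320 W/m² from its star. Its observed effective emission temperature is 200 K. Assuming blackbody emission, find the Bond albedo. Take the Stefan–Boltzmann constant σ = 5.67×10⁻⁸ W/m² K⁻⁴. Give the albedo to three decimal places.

0.844

Energy balance: S(1−α)/4 = σT⁴, so 1−α = 4σT⁴/S.
σT⁴ = 90.72 W/m², so 4σT⁴ = 362.9 W/m².
Hence α = 1 − 362.9/2320 = 0.8436.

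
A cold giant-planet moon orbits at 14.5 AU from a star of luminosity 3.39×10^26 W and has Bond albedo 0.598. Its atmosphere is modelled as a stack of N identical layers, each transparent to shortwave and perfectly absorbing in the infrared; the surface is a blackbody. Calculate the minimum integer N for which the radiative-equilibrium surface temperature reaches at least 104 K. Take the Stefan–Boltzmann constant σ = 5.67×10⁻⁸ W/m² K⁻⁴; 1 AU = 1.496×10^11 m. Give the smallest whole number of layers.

11

d = 14.5 × 1.496×10^11 m = 2.169×10^12 m.
S = L/(4πd²) = 5.733 W/m².
The effective emission temperature is T_e = [S(1−α)/(4σ)]^¼ = 56.46 K.
T_s = (N+1)^(1/4)·T_e ≥ 104 K requires N+1 ≥ (T_s/T_e)⁴ = (104/56.46)⁴ = 11.512.
The minimum whole number is N = 11.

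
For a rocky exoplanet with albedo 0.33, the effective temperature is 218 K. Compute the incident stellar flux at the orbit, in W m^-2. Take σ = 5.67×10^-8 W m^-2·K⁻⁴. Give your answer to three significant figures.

765 W m^-2

From S(1−α)/4 = σT⁴: S = 4σT⁴/(1−α).
σT⁴ = 5.67×10⁻⁸·(218)⁴ = 128.1 W m^-2.
So S = 4×128.1/(1−0.33) = 764.5 W m^-2.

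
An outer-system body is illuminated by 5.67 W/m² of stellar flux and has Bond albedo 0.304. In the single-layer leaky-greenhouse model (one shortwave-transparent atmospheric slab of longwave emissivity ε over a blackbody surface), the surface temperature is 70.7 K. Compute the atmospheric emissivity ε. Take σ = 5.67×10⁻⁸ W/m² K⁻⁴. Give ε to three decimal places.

First, T_e = [5.670·(1−0.304)/(4σ)]^(1/4) = 64.59 K.
Inverting T_s⁴ = 2T_e⁴/(2−ε): (T_e/T_s)⁴ = 0.6964, so ε = 2(1 − 0.6964) = 0.6072.

0.607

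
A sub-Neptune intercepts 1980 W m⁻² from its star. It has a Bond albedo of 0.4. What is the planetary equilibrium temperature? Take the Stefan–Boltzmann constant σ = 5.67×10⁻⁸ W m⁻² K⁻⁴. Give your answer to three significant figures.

Absorbed flux (global mean): S(1−α)/4 = 1980·0.6/4 = 297.0 W m⁻².
Balancing against σT⁴: T = (297.0/5.67×10⁻⁸)^(1/4) = 269.0 K.

269 kelvin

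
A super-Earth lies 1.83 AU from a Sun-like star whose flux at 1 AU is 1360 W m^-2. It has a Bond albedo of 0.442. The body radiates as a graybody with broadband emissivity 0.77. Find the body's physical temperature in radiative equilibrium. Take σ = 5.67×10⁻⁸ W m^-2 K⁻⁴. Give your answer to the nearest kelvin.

190 kelvin

By the inverse-square law, S = 1360/1.83² = 406.1 W m^-2.
Averaging over the sphere, the absorbed flux is S(1−α)/4 = 56.65 W m^-2.
Radiative balance εσT⁴ = 56.65 gives T = [56.65/(0.77·σ)]^(1/4) = 189.8 K.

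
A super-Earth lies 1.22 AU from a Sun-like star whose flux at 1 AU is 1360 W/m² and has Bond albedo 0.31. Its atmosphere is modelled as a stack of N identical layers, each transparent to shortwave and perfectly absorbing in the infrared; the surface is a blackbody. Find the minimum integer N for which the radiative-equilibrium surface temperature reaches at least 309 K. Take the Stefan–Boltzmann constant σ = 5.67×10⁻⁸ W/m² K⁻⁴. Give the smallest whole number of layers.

3

Irradiance scales as 1/d², so S = 1360 W/m² × (1/1.22)² = 913.7 W/m².
The effective emission temperature is T_e = [S(1−α)/(4σ)]^¼ = 229.6 K.
Since T_s⁴ = (N+1)T_e⁴, we need N ≥ (T_s/T_e)⁴ − 1 = 2.280.
Rounding up, N = 3.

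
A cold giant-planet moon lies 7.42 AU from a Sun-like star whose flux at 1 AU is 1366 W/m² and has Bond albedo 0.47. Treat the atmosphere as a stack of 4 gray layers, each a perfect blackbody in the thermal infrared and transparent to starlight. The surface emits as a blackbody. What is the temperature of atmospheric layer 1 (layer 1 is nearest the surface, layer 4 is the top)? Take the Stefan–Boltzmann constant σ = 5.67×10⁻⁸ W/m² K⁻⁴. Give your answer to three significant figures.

Flux at the orbit: S = 1366/(7.42)² = 24.81 W/m².
OLR = S(1−α)/4 = 3.287 W/m²; the top layer radiates at T_e = 87.26 K.
Each opaque layer satisfies 2T_j⁴ = T_{j−1}⁴ + T_{j+1}⁴, giving T_k⁴ = (N+1−k)T_e⁴.
T_1 = (4)^(1/4)·87.26 = 123.4 K.

123 K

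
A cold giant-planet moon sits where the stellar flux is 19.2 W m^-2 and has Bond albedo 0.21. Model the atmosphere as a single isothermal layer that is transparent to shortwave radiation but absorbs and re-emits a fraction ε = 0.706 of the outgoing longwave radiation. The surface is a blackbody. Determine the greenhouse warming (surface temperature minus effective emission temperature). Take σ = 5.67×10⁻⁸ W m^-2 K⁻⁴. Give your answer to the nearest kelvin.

10 K

Effective emission temperature (TOA balance): σT_e⁴ = S(1−α)/4 = 3.792 W m^-2 → T_e = 90.43 K.
For a single slab of emissivity ε, T_s⁴ = 2T_e⁴/(2−ε); thus T_s = 90.43·(1.546)^(1/4) = 100.8 K.
The atmosphere warms the surface by 10.40 K.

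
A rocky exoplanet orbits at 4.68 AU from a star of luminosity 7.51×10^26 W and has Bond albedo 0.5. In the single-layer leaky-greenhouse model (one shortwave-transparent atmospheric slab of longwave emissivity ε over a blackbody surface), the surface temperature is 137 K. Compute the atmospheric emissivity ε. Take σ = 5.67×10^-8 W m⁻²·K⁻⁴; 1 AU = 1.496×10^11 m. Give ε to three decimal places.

0.474

Orbital distance: d = 4.68 AU = 7.001×10^11 m.
Flux at the orbit: S = L/(4πd²) = 7.51×10^26/(4π·(7.00×10^11)²) = 121.9 W m⁻².
Effective temperature: T_e = [S(1−α)/(4σ)]^(1/4) = 128.0 K.
Since (2−ε)/2 = (T_e/T_s)⁴ = 0.7630, ε = 0.4740.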